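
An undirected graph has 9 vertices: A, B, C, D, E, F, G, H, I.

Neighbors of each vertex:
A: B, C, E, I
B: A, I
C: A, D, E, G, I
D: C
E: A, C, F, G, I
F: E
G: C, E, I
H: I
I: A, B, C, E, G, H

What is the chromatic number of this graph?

C, E, G, I are pairwise adjacent (a clique of size 4), so at least 4 colors are needed.
One proper 4-coloring: A=4, B=2, C=3, D=1, E=2, F=1, G=4, H=2, I=1. No two adjacent vertices share a color.

4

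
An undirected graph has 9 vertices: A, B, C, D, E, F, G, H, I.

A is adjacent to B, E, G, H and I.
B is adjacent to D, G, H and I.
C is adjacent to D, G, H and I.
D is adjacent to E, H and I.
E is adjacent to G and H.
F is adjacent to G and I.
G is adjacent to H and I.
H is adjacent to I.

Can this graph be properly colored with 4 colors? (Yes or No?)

A, B, G, H, I are pairwise adjacent (a clique of size 5), so at least 5 colors are needed.
So 4 colors are not enough.

No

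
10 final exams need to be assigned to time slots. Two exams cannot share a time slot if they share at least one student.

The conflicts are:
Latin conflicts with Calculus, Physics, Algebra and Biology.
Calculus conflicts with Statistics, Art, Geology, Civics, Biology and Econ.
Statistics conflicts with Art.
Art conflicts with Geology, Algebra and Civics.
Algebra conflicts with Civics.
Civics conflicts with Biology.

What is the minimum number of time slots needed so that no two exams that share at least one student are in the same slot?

3

Calculus, Art, Geology all conflict with each other, so at least 3 time slots are needed.
Using 3 time slots: Latin=3, Calculus=1, Statistics=3, Art=2, Geology=3, Physics=1, Algebra=1, Civics=3, Biology=2, Econ=2. Every pair that conflicts lands in different time slots.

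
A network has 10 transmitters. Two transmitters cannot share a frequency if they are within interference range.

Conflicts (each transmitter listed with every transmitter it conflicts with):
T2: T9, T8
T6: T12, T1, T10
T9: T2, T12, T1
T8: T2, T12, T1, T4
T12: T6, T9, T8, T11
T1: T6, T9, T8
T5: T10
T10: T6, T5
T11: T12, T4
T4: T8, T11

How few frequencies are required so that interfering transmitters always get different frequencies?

2

T8 and T1 conflict, so at least 2 frequencies are needed.
A valid assignment using 2 frequencies: T2=2, T6=1, T9=1, T8=1, T12=2, T1=2, T5=1, T10=2, T11=1, T4=2. Every pair that conflicts lands in different frequencies.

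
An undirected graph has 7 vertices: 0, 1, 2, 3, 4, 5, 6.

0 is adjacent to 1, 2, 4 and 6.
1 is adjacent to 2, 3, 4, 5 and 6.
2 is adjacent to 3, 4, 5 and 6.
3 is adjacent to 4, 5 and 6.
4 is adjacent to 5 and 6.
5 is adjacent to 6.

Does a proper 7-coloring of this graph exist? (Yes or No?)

The chromatic number is 6. 1, 2, 3, 4, 5, 6 form a clique, so at least 6 colors are needed.
6 colors suffice: color red → {6}; color blue → {1}; color green → {4}; color yellow → {2}; color purple → {0, 5}; color orange → {3}.
Since 7 ≥ 6, a proper 7-coloring certainly exists.

Yes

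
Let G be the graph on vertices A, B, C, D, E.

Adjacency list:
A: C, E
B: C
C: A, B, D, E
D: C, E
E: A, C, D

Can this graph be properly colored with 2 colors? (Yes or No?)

A, C, E form a triangle, so at least 3 colors are needed.
So 2 colors are not enough.

No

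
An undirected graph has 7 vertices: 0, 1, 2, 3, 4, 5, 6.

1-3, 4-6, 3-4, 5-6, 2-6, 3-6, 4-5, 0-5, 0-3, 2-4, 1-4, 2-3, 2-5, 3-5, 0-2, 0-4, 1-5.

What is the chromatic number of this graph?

5

0, 2, 3, 4, 5 are pairwise adjacent (a clique of size 5), so at least 5 colors are needed.
5 colors suffice: color a → {5}; color b → {4}; color c → {3}; color d → {1, 2}; color e → {0, 6}. Each edge has distinct colors on its endpoints.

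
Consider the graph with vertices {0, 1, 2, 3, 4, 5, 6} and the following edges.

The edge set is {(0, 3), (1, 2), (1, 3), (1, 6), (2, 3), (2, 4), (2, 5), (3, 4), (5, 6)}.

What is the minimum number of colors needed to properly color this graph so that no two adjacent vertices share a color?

1, 2, 3 are mutually adjacent, so at least 3 colors are needed.
3 colors suffice: color red → {3, 5}; color blue → {0, 2, 6}; color green → {1, 4}. Each edge has distinct colors on its endpoints.

3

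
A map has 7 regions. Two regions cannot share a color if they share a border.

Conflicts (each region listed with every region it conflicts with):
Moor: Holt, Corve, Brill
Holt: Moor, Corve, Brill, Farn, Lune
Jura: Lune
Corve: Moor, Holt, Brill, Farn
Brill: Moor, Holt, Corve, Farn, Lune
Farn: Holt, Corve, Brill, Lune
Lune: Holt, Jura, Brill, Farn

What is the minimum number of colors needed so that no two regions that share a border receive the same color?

4

Moor, Holt, Corve, Brill pairwise conflict, so at least 4 colors are needed.
A valid assignment using 4 colors: Moor=4, Holt=1, Jura=1, Corve=3, Brill=2, Farn=4, Lune=3. Every pair that conflicts lands in different colors.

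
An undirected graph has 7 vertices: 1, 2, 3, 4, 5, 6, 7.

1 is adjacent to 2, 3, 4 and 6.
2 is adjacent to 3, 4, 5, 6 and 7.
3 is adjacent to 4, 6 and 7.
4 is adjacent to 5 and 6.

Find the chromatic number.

1, 2, 3, 4, 6 are mutually adjacent (a clique of size 5), so at least 5 colors are needed.
5 colors suffice: color red → {2}; color blue → {3, 5}; color green → {4, 7}; color yellow → {6}; color purple → {1}. No two adjacent vertices share a color.

5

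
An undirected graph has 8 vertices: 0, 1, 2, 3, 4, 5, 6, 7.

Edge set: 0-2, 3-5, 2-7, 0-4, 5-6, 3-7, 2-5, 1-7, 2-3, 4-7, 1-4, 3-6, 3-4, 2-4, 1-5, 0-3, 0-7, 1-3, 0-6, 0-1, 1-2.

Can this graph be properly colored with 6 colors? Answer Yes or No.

The chromatic number is 6. 0, 1, 2, 3, 4, 7 are pairwise adjacent (a clique of size 6), so at least 6 colors are needed.
One proper 6-coloring: 0=green, 1=yellow, 2=blue, 3=red, 4=orange, 5=green, 6=blue, 7=purple.
That is already a proper 6-coloring.

Yes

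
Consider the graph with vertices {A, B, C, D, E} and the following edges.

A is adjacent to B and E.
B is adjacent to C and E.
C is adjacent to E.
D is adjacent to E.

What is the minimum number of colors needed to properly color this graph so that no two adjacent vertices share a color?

3

B, C, E form a triangle, so at least 3 colors are needed.
3 colors suffice: A=3, B=2, C=3, D=2, E=1. Every edge joins two different colors.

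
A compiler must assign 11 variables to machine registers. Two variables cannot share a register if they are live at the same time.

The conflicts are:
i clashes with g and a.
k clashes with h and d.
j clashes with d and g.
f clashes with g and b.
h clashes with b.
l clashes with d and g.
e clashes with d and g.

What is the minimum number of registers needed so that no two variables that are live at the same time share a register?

The cycle d-k-h-b-f-g-j-d has odd length 7, so it cannot be 2-colored; at least 3 registers are needed.
3 registers suffice: register 1 → {d, g, b, a}; register 2 → {i, k, j, f, l, e}; register 3 → {h}. No two conflicting variables share a register.

3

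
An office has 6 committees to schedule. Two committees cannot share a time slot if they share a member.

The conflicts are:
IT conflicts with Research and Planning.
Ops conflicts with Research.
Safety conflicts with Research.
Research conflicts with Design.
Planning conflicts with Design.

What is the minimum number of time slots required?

Planning and Design conflict, so at least 2 time slots are needed.
2 time slots suffice: time slot 1 → {Research, Planning}; time slot 2 → {IT, Ops, Safety, Design}. Every pair that conflicts lands in different time slots.

2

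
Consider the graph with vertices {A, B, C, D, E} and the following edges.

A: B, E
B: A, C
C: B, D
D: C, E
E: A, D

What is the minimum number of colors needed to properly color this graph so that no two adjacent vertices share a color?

3

The cycle B-C-D-E-A-B has odd length 5, so it cannot be 2-colored; at least 3 colors are needed.
3 colors suffice: color red → {B, D}; color blue → {A, C}; color green → {E}. Each edge has distinct colors on its endpoints.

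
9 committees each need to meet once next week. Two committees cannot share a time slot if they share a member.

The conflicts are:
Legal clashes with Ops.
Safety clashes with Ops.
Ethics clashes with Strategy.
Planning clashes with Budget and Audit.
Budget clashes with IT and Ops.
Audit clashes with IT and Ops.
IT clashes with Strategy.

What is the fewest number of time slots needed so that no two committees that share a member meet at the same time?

Audit and IT conflict, so at least 2 time slots are needed.
A valid assignment using 2 time slots: Legal=2, Safety=2, Ethics=1, Planning=1, Budget=2, Audit=2, IT=1, Ops=1, Strategy=2. No two conflicting committees share a time slot.

2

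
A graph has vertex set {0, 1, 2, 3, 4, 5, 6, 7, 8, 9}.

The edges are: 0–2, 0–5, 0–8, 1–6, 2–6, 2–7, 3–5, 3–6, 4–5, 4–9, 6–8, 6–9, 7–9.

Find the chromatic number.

3

The cycle 5-0-8-6-3-5 has odd length 5, so it cannot be 2-colored; at least 3 colors are needed.
3 colors suffice: color red → {5, 6, 7}; color blue → {1, 2, 3, 8, 9}; color green → {0, 4}. Every edge joins two different colors.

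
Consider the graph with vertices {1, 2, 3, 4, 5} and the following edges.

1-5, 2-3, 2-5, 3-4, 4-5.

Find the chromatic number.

2

2 and 5 are adjacent, so at least 2 colors are needed.
One proper 2-coloring: 1=b, 2=b, 3=a, 4=b, 5=a. No two adjacent vertices share a color.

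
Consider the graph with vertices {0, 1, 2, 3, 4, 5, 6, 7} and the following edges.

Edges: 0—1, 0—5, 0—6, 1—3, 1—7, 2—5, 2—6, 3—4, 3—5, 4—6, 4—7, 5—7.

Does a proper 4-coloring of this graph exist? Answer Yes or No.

The chromatic number is 3. The cycle 4-6-0-1-7-4 has odd length 5, so it cannot be 2-colored; at least 3 colors are needed.
3 colors suffice: color red → {1, 5, 6}; color blue → {0, 2, 3, 7}; color green → {4}.
Since 4 ≥ 3, a proper 4-coloring certainly exists.

Yes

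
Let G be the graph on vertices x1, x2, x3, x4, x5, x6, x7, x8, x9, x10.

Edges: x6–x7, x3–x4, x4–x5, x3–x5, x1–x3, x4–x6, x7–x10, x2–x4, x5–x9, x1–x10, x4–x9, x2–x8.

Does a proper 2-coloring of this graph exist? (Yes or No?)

No

x4, x5, x9 form a triangle, so at least 3 colors are needed.
So 2 colors are not enough.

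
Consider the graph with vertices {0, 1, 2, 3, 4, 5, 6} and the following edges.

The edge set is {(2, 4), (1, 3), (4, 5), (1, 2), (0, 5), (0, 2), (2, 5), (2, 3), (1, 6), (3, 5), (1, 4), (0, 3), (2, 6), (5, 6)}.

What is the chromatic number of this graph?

4

0, 2, 3, 5 are pairwise adjacent (a clique of size 4), so at least 4 colors are needed.
4 colors suffice: color a → {2}; color b → {1, 5}; color c → {3, 4, 6}; color d → {0}. Each edge has distinct colors on its endpoints.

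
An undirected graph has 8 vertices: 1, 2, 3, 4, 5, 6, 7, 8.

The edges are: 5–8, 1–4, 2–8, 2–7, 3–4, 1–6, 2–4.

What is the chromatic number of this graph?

2

1 and 4 are adjacent, so at least 2 colors are needed.
2 colors suffice: 1=a, 2=a, 3=a, 4=b, 5=a, 6=b, 7=b, 8=b. Each edge has distinct colors on its endpoints.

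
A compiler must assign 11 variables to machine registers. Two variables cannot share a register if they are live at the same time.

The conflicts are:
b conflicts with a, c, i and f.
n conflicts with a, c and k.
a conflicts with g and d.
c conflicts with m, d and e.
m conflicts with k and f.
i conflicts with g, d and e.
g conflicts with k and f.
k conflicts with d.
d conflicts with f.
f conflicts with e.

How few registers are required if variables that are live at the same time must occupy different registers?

i and e conflict, so at least 2 registers are needed.
2 registers suffice: register 1 → {b, n, m, g, d, e}; register 2 → {a, c, i, k, f}. No two conflicting variables share a register.

2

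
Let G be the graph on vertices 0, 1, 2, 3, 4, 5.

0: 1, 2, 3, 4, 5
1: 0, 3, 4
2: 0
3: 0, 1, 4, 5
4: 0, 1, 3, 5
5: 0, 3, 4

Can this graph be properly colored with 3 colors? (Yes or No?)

0, 1, 3, 4 are pairwise adjacent (a clique of size 4), so at least 4 colors are needed.
So 3 colors are not enough.

No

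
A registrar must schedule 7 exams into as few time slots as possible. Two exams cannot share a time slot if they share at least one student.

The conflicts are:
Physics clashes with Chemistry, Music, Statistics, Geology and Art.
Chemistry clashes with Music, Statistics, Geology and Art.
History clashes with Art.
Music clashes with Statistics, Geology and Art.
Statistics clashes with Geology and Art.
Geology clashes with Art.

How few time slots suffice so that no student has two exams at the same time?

Physics, Chemistry, Music, Statistics, Geology, Art pairwise conflict, so at least 6 time slots are needed.
6 time slots suffice: Physics=2, Chemistry=4, History=2, Music=6, Statistics=3, Geology=5, Art=1. No two conflicting exams share a time slot.

6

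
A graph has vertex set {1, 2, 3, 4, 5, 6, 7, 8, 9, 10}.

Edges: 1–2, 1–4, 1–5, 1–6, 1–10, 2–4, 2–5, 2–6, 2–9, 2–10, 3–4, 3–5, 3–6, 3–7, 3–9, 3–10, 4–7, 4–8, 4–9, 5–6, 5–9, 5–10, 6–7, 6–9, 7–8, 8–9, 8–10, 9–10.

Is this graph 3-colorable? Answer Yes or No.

No

3, 5, 6, 9 are pairwise adjacent (a clique of size 4), so at least 4 colors are needed.
So 3 colors are not enough.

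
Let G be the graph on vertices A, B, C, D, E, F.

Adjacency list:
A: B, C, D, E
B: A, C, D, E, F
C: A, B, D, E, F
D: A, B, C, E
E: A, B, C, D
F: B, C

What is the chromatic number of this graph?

A, B, C, D, E are mutually adjacent (a clique of size 5), so at least 5 colors are needed.
5 colors suffice: A=purple, B=blue, C=red, D=green, E=yellow, F=green. No two adjacent vertices share a color.

5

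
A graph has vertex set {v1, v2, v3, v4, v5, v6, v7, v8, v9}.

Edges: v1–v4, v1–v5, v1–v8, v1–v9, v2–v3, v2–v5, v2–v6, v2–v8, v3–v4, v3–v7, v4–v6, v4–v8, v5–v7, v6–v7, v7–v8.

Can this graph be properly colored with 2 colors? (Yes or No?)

No

v1, v4, v8 are pairwise adjacent, so at least 3 colors are needed.
So 2 colors are not enough.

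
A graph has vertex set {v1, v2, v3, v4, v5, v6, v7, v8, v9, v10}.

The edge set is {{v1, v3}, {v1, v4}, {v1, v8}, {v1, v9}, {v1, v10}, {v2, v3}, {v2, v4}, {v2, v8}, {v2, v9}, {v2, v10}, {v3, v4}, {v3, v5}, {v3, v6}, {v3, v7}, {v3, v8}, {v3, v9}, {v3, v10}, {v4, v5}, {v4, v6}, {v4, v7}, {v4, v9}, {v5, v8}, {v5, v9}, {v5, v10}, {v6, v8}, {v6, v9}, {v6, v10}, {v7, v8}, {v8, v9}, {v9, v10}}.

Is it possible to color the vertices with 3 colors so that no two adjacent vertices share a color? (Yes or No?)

No

v2, v3, v9, v10 form a clique, so at least 4 colors are needed.
So 3 colors are not enough.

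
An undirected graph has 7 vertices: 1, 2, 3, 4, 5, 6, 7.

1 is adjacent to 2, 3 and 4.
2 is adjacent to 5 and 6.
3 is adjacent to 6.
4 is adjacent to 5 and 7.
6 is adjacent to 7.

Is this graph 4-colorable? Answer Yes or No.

The chromatic number is 3. The cycle 4-1-3-6-7-4 has odd length 5, so it cannot be 2-colored; at least 3 colors are needed.
3 colors suffice: color a → {2, 3, 4}; color b → {1, 5, 6}; color c → {7}.
Since 4 ≥ 3, a proper 4-coloring certainly exists.

Yes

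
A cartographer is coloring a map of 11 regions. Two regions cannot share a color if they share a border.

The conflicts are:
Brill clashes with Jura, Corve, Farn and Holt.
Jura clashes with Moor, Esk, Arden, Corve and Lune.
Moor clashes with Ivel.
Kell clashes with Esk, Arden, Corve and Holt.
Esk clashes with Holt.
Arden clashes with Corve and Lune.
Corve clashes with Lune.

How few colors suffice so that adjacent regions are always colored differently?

Jura, Arden, Corve, Lune are mutually in conflict, so at least 4 colors are needed.
One proper 4-coloring: Brill=3, Jura=1, Moor=2, Kell=1, Esk=3, Arden=3, Corve=2, Farn=1, Lune=4, Holt=2, Ivel=1. Each listed conflict is separated.

4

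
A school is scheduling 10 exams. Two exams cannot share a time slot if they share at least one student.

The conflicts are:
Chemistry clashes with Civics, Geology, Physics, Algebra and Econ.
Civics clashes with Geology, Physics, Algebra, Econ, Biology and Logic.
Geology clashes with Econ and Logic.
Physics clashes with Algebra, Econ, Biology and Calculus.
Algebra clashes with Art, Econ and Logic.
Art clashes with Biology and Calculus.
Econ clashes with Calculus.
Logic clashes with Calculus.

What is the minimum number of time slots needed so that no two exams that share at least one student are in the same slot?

5

Chemistry, Civics, Physics, Algebra, Econ all conflict with each other, so at least 5 time slots are needed.
A valid assignment using 5 time slots: Chemistry=5, Civics=1, Geology=2, Physics=4, Algebra=2, Art=3, Econ=3, Biology=2, Logic=3, Calculus=1. Each listed conflict is separated.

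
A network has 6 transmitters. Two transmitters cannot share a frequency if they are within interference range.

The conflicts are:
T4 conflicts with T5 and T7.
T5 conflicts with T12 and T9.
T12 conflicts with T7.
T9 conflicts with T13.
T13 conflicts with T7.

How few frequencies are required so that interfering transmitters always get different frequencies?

The cycle T9-T5-T4-T7-T13-T9 has odd length 5, so it cannot be 2-colored; at least 3 frequencies are needed.
3 frequencies suffice: frequency 1 → {T5, T7}; frequency 2 → {T4, T12, T9}; frequency 3 → {T13}. No two conflicting transmitters share a frequency.

3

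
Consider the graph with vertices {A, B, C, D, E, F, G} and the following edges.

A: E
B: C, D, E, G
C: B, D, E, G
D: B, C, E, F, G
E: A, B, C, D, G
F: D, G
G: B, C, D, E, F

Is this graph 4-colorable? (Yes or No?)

B, C, D, E, G are pairwise adjacent (a clique of size 5), so at least 5 colors are needed.
So 4 colors are not enough.

No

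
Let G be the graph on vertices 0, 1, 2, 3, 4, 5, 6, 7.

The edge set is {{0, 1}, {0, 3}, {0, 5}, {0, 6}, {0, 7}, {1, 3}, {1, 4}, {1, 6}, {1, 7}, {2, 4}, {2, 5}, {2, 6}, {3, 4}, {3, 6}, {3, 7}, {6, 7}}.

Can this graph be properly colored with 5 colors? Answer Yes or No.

Yes

The chromatic number is 5. 0, 1, 3, 6, 7 form a clique, so at least 5 colors are needed.
5 colors suffice: color a → {2, 3}; color b → {4, 5, 6}; color c → {0}; color d → {1}; color e → {7}.
That is already a proper 5-coloring.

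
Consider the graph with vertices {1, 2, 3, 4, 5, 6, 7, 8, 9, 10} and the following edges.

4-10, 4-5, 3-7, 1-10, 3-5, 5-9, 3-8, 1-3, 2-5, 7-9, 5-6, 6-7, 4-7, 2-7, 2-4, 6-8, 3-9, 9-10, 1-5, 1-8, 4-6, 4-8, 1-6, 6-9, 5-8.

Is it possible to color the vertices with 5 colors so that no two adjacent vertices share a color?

Yes

The chromatic number is 4. 1, 5, 6, 8 are pairwise adjacent (a clique of size 4), so at least 4 colors are needed.
4 colors suffice: color red → {5, 7, 10}; color blue → {1, 4, 9}; color green → {2, 3, 6}; color yellow → {8}.
Since 5 ≥ 4, a proper 5-coloring certainly exists.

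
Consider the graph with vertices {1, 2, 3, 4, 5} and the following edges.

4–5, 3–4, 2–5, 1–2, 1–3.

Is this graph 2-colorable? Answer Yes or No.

The cycle 3-1-2-5-4-3 has odd length 5, so it cannot be 2-colored; at least 3 colors are needed.
So 2 colors are not enough.

No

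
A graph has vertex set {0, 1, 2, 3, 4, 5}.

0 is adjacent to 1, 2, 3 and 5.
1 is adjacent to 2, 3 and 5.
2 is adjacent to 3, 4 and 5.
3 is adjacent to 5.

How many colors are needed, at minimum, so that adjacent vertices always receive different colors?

5

0, 1, 2, 3, 5 are mutually adjacent (a clique of size 5), so at least 5 colors are needed.
5 colors suffice: color a → {2}; color b → {3, 4}; color c → {5}; color d → {1}; color e → {0}. Every edge joins two different colors.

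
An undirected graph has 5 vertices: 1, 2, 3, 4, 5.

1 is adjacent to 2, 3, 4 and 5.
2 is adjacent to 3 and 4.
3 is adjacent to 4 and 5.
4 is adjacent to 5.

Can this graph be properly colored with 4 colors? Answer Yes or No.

The chromatic number is 4. 1, 2, 3, 4 are pairwise adjacent (a clique of size 4), so at least 4 colors are needed.
4 colors suffice: color a → {4}; color b → {3}; color c → {1}; color d → {2, 5}.
That is already a proper 4-coloring.

Yes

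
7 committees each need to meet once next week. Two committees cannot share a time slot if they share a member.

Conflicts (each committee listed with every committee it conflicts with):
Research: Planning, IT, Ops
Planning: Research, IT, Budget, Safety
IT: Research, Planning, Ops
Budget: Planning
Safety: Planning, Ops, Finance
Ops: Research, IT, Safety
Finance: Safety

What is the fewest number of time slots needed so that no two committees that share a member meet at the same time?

Research, Planning, IT all conflict with each other, so at least 3 time slots are needed.
Using 3 time slots: Research=2, Planning=1, IT=3, Budget=2, Safety=2, Ops=1, Finance=1. Each listed conflict is separated.

3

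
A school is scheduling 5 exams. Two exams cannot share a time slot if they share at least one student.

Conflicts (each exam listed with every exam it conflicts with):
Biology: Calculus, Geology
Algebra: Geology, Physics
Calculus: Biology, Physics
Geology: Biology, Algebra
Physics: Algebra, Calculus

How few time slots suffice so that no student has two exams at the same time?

The cycle Biology-Calculus-Physics-Algebra-Geology-Biology has odd length 5, so it cannot be 2-colored; at least 3 time slots are needed.
3 time slots suffice: Biology=1, Algebra=3, Calculus=2, Geology=2, Physics=1. Each listed conflict is separated.

3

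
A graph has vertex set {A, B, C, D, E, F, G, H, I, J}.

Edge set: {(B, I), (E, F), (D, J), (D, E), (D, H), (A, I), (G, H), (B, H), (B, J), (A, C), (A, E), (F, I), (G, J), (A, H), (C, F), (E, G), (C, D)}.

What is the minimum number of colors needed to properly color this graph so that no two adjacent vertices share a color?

2

B and J are adjacent, so at least 2 colors are needed.
2 colors suffice: A=blue, B=blue, C=red, D=blue, E=red, F=blue, G=blue, H=red, I=red, J=red. No two adjacent vertices share a color.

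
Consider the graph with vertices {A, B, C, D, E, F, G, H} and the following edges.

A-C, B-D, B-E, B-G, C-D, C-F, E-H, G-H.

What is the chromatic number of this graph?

C and D are adjacent, so at least 2 colors are needed.
One proper 2-coloring: A=blue, B=red, C=red, D=blue, E=blue, F=blue, G=blue, H=red. No two adjacent vertices share a color.

2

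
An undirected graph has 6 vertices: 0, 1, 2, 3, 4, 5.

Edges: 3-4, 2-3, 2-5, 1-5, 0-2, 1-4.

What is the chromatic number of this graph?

The cycle 4-3-2-5-1-4 has odd length 5, so it cannot be 2-colored; at least 3 colors are needed.
A valid assignment using 3 colors: 0=b, 1=b, 2=a, 3=b, 4=a, 5=c. Each edge has distinct colors on its endpoints.

3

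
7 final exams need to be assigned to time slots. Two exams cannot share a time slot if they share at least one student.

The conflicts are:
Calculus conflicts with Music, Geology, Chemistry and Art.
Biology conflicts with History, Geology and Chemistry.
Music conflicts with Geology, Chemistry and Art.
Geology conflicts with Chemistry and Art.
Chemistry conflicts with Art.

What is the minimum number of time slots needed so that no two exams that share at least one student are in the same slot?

5

Calculus, Music, Geology, Chemistry, Art are mutually in conflict, so at least 5 time slots are needed.
A valid assignment using 5 time slots: Calculus=4, Biology=3, Music=5, History=1, Geology=1, Chemistry=2, Art=3. Every pair that conflicts lands in different time slots.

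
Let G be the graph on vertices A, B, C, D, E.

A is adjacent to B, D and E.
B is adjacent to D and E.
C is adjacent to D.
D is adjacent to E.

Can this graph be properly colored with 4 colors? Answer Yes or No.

Yes

The chromatic number is 4. A, B, D, E are pairwise adjacent (a clique of size 4), so at least 4 colors are needed.
A valid assignment using 4 colors: A=blue, B=yellow, C=blue, D=red, E=green.
That is already a proper 4-coloring.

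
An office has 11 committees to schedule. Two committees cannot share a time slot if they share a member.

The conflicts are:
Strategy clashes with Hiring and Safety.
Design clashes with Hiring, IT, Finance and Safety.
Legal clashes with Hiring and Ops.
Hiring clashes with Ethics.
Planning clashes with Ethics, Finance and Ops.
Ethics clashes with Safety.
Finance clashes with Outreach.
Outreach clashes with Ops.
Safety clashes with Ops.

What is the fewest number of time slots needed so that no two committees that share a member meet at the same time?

3

The cycle Ops-Safety-Strategy-Hiring-Legal-Ops has odd length 5, so it cannot be 2-colored; at least 3 time slots are needed.
3 time slots suffice: time slot 1 → {Hiring, IT, Finance, Ops}; time slot 2 → {Strategy, Design, Legal, Ethics, Outreach}; time slot 3 → {Planning, Safety}. No two conflicting committees share a time slot.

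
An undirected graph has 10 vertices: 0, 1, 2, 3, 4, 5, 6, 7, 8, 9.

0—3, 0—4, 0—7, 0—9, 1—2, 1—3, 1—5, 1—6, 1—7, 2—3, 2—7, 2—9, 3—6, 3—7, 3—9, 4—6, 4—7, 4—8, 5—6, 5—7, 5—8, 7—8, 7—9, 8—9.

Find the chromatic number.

4

1, 2, 3, 7 form a clique, so at least 4 colors are needed.
4 colors suffice: color a → {6, 7}; color b → {3, 8}; color c → {1, 4, 9}; color d → {0, 2, 5}. No two adjacent vertices share a color.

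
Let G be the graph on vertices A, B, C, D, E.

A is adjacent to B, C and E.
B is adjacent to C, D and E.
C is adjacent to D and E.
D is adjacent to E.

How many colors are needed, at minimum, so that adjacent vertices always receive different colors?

B, C, D, E are pairwise adjacent (a clique of size 4), so at least 4 colors are needed.
One proper 4-coloring: A=4, B=2, C=1, D=4, E=3. No two adjacent vertices share a color.

4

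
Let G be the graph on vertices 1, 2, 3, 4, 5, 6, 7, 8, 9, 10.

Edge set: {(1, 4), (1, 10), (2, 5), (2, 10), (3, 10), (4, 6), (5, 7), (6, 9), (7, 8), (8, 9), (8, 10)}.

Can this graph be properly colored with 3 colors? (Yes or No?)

Yes

The chromatic number is 3. The cycle 5-2-10-8-7-5 has odd length 5, so it cannot be 2-colored; at least 3 colors are needed.
One proper 3-coloring: 1=c, 2=c, 3=b, 4=b, 5=b, 6=a, 7=a, 8=b, 9=c, 10=a.
That is already a proper 3-coloring.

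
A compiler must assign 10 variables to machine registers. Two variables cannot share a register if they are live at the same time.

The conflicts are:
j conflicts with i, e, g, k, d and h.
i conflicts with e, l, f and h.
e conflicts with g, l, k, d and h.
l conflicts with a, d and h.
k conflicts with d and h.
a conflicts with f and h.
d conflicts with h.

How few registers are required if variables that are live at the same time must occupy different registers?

j, e, k, d, h pairwise conflict, so at least 5 registers are needed.
5 registers suffice: register 1 → {e, a}; register 2 → {g, f, h}; register 3 → {j, l}; register 4 → {i, d}; register 5 → {k}. Every pair that conflicts lands in different registers.

5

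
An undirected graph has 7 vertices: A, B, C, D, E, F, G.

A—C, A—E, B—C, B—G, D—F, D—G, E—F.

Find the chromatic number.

3

The cycle F-D-G-B-C-A-E-F has odd length 7, so it cannot be 2-colored; at least 3 colors are needed.
One proper 3-coloring: A=green, B=red, C=blue, D=red, E=red, F=blue, G=blue. Each edge has distinct colors on its endpoints.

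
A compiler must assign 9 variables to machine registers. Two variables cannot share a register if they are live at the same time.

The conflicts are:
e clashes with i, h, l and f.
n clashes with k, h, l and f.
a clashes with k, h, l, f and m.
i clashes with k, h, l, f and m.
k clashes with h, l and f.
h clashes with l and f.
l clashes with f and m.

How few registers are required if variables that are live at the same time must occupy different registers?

e, i, h, l, f pairwise conflict, so at least 5 registers are needed.
5 registers suffice: register 1 → {l}; register 2 → {h, m}; register 3 → {f}; register 4 → {n, a, i}; register 5 → {e, k}. No two conflicting variables share a register.

5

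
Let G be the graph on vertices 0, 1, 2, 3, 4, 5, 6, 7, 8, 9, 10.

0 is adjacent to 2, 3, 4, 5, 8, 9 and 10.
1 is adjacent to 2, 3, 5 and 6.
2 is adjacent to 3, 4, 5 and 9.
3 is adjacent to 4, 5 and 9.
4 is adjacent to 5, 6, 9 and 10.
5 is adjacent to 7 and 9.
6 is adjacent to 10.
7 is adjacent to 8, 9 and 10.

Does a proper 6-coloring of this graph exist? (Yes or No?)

Yes

The chromatic number is 6. 0, 2, 3, 4, 5, 9 are pairwise adjacent (a clique of size 6), so at least 6 colors are needed.
6 colors suffice: color red → {1, 4, 7}; color blue → {0, 6}; color green → {5, 8, 10}; color yellow → {3}; color purple → {2}; color orange → {9}.
That is already a proper 6-coloring.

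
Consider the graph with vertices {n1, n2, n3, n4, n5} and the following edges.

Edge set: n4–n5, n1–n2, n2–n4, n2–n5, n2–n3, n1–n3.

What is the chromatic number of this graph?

n2, n4, n5 are mutually adjacent, so at least 3 colors are needed.
3 colors suffice: n1=2, n2=1, n3=3, n4=3, n5=2. Every edge joins two different colors.

3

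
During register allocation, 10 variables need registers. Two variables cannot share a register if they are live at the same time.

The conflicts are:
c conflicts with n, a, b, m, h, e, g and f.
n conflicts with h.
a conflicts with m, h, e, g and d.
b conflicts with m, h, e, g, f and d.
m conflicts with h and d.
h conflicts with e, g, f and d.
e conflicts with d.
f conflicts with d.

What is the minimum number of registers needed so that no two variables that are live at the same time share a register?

4

c, a, h, g pairwise conflict, so at least 4 registers are needed.
A valid assignment using 4 registers: c=2, n=3, a=3, b=3, m=4, h=1, e=4, g=4, f=4, d=2. Every pair that conflicts lands in different registers.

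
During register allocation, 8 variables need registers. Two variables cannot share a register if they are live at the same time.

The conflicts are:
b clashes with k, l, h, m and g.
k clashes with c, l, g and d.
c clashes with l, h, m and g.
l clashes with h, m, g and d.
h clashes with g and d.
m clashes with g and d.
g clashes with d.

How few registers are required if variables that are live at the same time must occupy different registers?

4

b, l, m, g pairwise conflict, so at least 4 registers are needed.
A valid assignment using 4 registers: b=3, k=4, c=3, l=1, h=4, m=4, g=2, d=3. No two conflicting variables share a register.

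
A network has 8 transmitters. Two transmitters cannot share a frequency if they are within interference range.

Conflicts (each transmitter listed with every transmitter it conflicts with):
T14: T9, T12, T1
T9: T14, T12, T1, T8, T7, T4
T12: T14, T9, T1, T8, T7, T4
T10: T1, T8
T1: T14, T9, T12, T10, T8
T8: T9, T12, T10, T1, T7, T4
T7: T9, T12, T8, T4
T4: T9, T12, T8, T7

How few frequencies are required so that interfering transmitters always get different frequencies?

T9, T12, T8, T7, T4 all conflict with each other, so at least 5 frequencies are needed.
A valid assignment using 5 frequencies: T14=3, T9=1, T12=2, T10=1, T1=4, T8=3, T7=5, T4=4. No two conflicting transmitters share a frequency.

5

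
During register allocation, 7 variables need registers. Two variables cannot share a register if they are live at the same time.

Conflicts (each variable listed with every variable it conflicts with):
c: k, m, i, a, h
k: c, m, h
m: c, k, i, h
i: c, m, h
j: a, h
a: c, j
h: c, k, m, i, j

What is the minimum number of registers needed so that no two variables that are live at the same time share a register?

c, m, i, h are mutually in conflict, so at least 4 registers are needed.
Using 4 registers: c=2, k=4, m=3, i=4, j=2, a=1, h=1. Each listed conflict is separated.

4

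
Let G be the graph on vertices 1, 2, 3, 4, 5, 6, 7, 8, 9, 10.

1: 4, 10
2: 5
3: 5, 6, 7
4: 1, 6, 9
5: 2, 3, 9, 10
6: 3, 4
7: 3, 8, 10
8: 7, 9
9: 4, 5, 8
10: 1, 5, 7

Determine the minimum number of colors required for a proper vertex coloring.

3

The cycle 5-9-8-7-10-5 has odd length 5, so it cannot be 2-colored; at least 3 colors are needed.
One proper 3-coloring: 1=green, 2=blue, 3=blue, 4=red, 5=red, 6=green, 7=red, 8=green, 9=blue, 10=blue. No two adjacent vertices share a color.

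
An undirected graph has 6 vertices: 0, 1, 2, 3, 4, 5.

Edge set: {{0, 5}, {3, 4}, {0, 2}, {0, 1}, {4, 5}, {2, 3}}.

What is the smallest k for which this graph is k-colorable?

3

The cycle 3-2-0-5-4-3 has odd length 5, so it cannot be 2-colored; at least 3 colors are needed.
A valid assignment using 3 colors: 0=a, 1=b, 2=b, 3=c, 4=a, 5=b. Every edge joins two different colors.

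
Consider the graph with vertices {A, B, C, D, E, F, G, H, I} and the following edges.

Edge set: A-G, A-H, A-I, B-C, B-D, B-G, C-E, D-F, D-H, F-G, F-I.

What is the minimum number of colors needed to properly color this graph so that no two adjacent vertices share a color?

3

The cycle A-G-B-D-H-A has odd length 5, so it cannot be 2-colored; at least 3 colors are needed.
3 colors suffice: color red → {A, B, E, F}; color blue → {C, D, G, I}; color green → {H}. Every edge joins two different colors.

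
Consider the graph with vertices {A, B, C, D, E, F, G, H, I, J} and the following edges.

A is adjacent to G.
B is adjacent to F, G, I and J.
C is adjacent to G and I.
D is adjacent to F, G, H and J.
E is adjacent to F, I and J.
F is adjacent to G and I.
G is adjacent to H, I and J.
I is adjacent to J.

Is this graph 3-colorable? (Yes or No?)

B, F, G, I are mutually adjacent (a clique of size 4), so at least 4 colors are needed.
So 3 colors are not enough.

No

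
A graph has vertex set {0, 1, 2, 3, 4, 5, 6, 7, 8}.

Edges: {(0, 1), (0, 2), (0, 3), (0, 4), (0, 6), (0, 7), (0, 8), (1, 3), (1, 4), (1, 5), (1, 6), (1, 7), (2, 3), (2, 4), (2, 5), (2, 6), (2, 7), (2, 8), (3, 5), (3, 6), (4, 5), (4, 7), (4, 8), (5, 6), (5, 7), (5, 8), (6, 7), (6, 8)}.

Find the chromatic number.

2, 4, 5, 7 form a clique, so at least 4 colors are needed.
4 colors suffice: color red → {1, 2}; color blue → {0, 5}; color green → {4, 6}; color yellow → {3, 7, 8}. Each edge has distinct colors on its endpoints.

4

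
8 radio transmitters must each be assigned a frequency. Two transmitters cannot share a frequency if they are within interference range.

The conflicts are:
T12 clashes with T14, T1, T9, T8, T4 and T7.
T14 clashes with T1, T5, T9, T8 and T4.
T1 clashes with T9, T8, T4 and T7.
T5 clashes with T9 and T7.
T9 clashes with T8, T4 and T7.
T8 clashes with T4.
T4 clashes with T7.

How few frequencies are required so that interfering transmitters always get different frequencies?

T12, T14, T1, T9, T8, T4 all conflict with each other, so at least 6 frequencies are needed.
Using 6 frequencies: T12=3, T14=2, T1=4, T5=3, T9=1, T8=6, T4=5, T7=2. Every pair that conflicts lands in different frequencies.

6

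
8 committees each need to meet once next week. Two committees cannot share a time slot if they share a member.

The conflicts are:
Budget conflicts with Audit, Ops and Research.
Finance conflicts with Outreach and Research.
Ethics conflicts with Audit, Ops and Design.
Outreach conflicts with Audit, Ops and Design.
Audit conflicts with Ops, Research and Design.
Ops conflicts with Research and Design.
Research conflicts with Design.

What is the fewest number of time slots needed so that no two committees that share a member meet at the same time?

4

Ethics, Audit, Ops, Design are mutually in conflict, so at least 4 time slots are needed.
4 time slots suffice: time slot 1 → {Finance, Ops}; time slot 2 → {Audit}; time slot 3 → {Budget, Design}; time slot 4 → {Ethics, Outreach, Research}. Each listed conflict is separated.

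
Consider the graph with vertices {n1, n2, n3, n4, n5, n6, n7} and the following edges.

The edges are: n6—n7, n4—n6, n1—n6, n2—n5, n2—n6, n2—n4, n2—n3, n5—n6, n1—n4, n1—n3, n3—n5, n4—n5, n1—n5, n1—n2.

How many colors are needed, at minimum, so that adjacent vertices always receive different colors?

5

n1, n2, n4, n5, n6 form a clique, so at least 5 colors are needed.
5 colors suffice: n1=red, n2=green, n3=yellow, n4=purple, n5=blue, n6=yellow, n7=red. Each edge has distinct colors on its endpoints.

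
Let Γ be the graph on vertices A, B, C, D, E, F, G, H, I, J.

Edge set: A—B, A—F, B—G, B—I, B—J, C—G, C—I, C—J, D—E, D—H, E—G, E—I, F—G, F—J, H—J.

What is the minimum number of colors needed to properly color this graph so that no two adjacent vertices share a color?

2

E and I are adjacent, so at least 2 colors are needed.
2 colors suffice: color 1 → {A, D, G, I, J}; color 2 → {B, C, E, F, H}. No two adjacent vertices share a color.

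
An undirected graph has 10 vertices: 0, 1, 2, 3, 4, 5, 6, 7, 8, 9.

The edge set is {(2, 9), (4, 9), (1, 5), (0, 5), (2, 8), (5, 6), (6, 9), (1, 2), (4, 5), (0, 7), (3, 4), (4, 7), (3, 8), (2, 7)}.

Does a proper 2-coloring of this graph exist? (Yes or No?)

The cycle 1-5-6-9-2-1 has odd length 5, so it cannot be 2-colored; at least 3 colors are needed.
So 2 colors are not enough.

No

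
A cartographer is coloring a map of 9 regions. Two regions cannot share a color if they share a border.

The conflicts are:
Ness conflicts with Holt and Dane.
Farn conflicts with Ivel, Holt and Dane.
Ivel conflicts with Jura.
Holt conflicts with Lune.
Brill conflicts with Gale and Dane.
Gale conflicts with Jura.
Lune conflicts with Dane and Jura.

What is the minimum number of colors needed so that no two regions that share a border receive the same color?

3

The cycle Lune-Dane-Farn-Ivel-Jura-Lune has odd length 5, so it cannot be 2-colored; at least 3 colors are needed.
3 colors suffice: color 1 → {Holt, Dane, Jura}; color 2 → {Ness, Farn, Gale, Lune}; color 3 → {Ivel, Brill}. No two conflicting regions share a color.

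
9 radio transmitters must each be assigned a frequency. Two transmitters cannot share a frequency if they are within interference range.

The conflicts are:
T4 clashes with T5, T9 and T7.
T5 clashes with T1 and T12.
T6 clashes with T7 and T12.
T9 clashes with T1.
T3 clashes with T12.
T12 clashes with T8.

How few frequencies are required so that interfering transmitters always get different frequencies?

The cycle T5-T12-T6-T7-T4-T5 has odd length 5, so it cannot be 2-colored; at least 3 frequencies are needed.
3 frequencies suffice: T4=1, T5=2, T6=2, T9=2, T7=3, T1=1, T3=2, T12=1, T8=2. Each listed conflict is separated.

3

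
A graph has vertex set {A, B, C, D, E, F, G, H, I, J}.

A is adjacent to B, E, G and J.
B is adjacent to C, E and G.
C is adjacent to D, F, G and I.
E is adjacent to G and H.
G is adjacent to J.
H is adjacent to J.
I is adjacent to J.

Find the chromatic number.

A, B, E, G are mutually adjacent (a clique of size 4), so at least 4 colors are needed.
A valid assignment using 4 colors: A=blue, B=green, C=blue, D=red, E=yellow, F=red, G=red, H=red, I=red, J=green. No two adjacent vertices share a color.

4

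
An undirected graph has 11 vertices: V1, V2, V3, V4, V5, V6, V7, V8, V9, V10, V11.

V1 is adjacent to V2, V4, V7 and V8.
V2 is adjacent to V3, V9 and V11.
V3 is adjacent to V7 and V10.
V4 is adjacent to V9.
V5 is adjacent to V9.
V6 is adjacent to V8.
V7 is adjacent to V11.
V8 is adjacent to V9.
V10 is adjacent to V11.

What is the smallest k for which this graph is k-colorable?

2

V4 and V9 are adjacent, so at least 2 colors are needed.
2 colors suffice: color 1 → {V1, V3, V6, V9, V11}; color 2 → {V2, V4, V5, V7, V8, V10}. No two adjacent vertices share a color.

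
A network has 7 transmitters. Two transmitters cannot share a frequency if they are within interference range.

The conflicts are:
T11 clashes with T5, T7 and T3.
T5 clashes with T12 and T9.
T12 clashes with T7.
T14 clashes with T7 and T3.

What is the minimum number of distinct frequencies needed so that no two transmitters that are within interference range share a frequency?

2

T14 and T7 conflict, so at least 2 frequencies are needed.
2 frequencies suffice: frequency 1 → {T5, T7, T3}; frequency 2 → {T11, T12, T9, T14}. No two conflicting transmitters share a frequency.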